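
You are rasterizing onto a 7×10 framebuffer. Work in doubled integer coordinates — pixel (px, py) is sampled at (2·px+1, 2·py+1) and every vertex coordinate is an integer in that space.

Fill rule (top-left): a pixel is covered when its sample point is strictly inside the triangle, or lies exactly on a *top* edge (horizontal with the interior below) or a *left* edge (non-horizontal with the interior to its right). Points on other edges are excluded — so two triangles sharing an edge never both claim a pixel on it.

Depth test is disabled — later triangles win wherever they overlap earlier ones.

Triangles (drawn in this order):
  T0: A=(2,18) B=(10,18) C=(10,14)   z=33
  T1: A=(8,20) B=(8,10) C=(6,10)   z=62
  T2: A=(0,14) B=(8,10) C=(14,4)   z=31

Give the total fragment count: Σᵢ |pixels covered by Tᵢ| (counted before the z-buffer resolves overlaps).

T0:
  2·area = 32  (B↔C swapped to make it positive)
  edge (2, 18)→(10, 14): d=(8,-4) top-left  bias=+0
  edge (10, 14)→(10, 18): d=(0,4) right/bottom  bias=-1
  edge (10, 18)→(2, 18): d=(-8,0) right/bottom  bias=-1
    (4,7)@(9, 15): e=[4,4,24] → █
    (5,7)@(11, 15): e=[12,-4,24] → ·
    (2,8)@(5, 17): e=[4,20,8] → █
    (3,8)@(7, 17): e=[12,12,8] → █
    (5,8)@(11, 17): e=[28,-4,8] → ·
    (2,9)@(5, 19): e=[20,20,-8] → ·
    (3,9)@(7, 19): e=[28,12,-8] → ·
    (4,9)@(9, 19): e=[36,4,-8] → ·
  covered (4 px):
    · · · · · · ·
    · · · · · · ·
    · · · · · · ·
    · · · · · · ·
    · · · · · · ·
    · · · · · · ·
    · · · · · · ·
    · · · · █ · ·
    · · █ █ █ · ·
    · · · · · · ·
T1:
  2·area = 20  (B↔C swapped to make it positive)
  edge (8, 20)→(6, 10): d=(-2,-10) top-left  bias=+0
  edge (6, 10)→(8, 10): d=(2,0) top-left  bias=+0
  edge (8, 10)→(8, 20): d=(0,10) right/bottom  bias=-1
    (2,2)@(5, 5): e=[0,-10,30] → ·  [on edge]
    (3,5)@(7, 11): e=[8,2,10] → █
    (4,5)@(9, 11): e=[28,2,-10] → ·
    (3,6)@(7, 13): e=[4,6,10] → █
    (4,6)@(9, 13): e=[24,6,-10] → ·
    (3,7)@(7, 15): e=[0,10,10] → █  [on edge]
    (4,7)@(9, 15): e=[20,10,-10] → ·
    (3,8)@(7, 17): e=[-4,14,10] → ·
  covered (3 px):
    · · · · · · ·
    · · · · · · ·
    · · · · · · ·
    · · · · · · ·
    · · · · · · ·
    · · · █ · · ·
    · · · █ · · ·
    · · · █ · · ·
    · · · · · · ·
    · · · · · · ·
T2:
  2·area = 24  (B↔C swapped to make it positive)
  edge (0, 14)→(14, 4): d=(14,-10) top-left  bias=+0
  edge (14, 4)→(8, 10): d=(-6,6) right/bottom  bias=-1
  edge (8, 10)→(0, 14): d=(-8,4) right/bottom  bias=-1
    (6,2)@(13, 5): e=[4,0,20] → ·  [on edge]
    (5,3)@(11, 7): e=[12,0,12] → ·  [on edge]
    (3,4)@(7, 9): e=[0,12,12] → █  [on edge]
    (4,4)@(9, 9): e=[20,0,4] → ·  [on edge]
    (2,5)@(5, 11): e=[8,12,4] → █
    (3,5)@(7, 11): e=[28,0,-4] → ·  [on edge]
    (2,6)@(5, 13): e=[36,0,-12] → ·  [on edge]
    (1,7)@(3, 15): e=[44,0,-20] → ·  [on edge]
    (0,8)@(1, 17): e=[52,0,-28] → ·  [on edge]
  covered (2 px):
    · · · · · · ·
    · · · · · · ·
    · · · · · · ·
    · · · · · · ·
    · · · █ · · ·
    · · █ · · · ·
    · · · · · · ·
    · · · · · · ·
    · · · · · · ·
    · · · · · · ·

Final: 9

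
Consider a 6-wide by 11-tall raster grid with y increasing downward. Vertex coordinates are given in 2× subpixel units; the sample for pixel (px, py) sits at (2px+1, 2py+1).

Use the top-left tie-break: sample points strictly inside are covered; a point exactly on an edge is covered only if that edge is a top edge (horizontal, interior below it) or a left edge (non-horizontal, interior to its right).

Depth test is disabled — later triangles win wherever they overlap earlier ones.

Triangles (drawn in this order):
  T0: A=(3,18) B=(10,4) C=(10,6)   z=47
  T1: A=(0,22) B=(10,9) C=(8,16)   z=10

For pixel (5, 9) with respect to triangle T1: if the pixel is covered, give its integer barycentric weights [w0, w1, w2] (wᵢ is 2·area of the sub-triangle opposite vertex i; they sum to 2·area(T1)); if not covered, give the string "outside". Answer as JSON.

T0:
  2·area = 14
  edge (3, 18)→(10, 4): d=(7,-14) top-left  bias=+0
  edge (10, 4)→(10, 6): d=(0,2) right/bottom  bias=-1
  edge (10, 6)→(3, 18): d=(-7,12) right/bottom  bias=-1
    (4,3)@(9, 7): e=[7,2,5] → #
    (5,3)@(11, 7): e=[35,-2,-19] → ·
    (4,4)@(9, 9): e=[21,2,-9] → ·
    (3,5)@(7, 11): e=[7,6,1] → #
    (4,5)@(9, 11): e=[35,2,-23] → ·
    (3,6)@(7, 13): e=[21,6,-13] → ·
  covered (2 px):
    · · · · · ·
    · · · · · ·
    · · · · · ·
    · · · · # ·
    · · · · · ·
    · · · # · ·
    · · · · · ·
    · · · · · ·
    · · · · · ·
    · · · · · ·
    · · · · · ·
T1:
  2·area = 44
  edge (0, 22)→(10, 9): d=(10,-13) top-left  bias=+0
  edge (10, 9)→(8, 16): d=(-2,7) right/bottom  bias=-1
  edge (8, 16)→(0, 22): d=(-8,6) right/bottom  bias=-1
    (4,5)@(9, 11): e=[7,3,34] → #
    (5,5)@(11, 11): e=[33,-11,22] → ·
    (3,6)@(7, 13): e=[1,13,30] → #
    (4,6)@(9, 13): e=[27,-1,18] → ·
    (3,7)@(7, 15): e=[21,9,14] → #
    (4,7)@(9, 15): e=[47,-5,2] → ·
    (2,8)@(5, 17): e=[15,19,10] → #
    (3,8)@(7, 17): e=[41,5,-2] → ·
    (1,9)@(3, 19): e=[9,29,6] → #
    (2,9)@(5, 19): e=[35,15,-6] → ·
    (0,10)@(1, 21): e=[3,39,2] → #
    (1,10)@(3, 21): e=[29,25,-10] → ·
  covered (6 px):
    · · · · · ·
    · · · · · ·
    · · · · · ·
    · · · · · ·
    · · · · · ·
    · · · · # ·
    · · · # · ·
    · · · # · ·
    · · # · · ·
    · # · · · ·
    # · · · · ·

Result: "outside"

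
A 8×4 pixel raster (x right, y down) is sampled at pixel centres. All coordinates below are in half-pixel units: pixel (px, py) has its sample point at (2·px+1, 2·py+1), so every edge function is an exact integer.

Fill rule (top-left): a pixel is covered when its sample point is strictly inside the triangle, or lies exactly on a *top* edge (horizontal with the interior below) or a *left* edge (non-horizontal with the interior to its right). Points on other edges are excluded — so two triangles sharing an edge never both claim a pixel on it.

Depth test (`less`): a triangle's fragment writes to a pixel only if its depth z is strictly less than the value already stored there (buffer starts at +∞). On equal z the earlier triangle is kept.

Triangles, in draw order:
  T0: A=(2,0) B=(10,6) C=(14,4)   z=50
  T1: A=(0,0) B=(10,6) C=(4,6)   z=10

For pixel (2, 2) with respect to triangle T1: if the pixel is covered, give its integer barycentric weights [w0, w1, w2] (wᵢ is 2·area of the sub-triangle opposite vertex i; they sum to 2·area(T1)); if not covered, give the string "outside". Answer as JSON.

T0:
  2·area = 40  (B↔C swapped to make it positive)
  edge (2, 0)→(14, 4): d=(12,4) right/bottom  bias=-1
  edge (14, 4)→(10, 6): d=(-4,2) right/bottom  bias=-1
  edge (10, 6)→(2, 0): d=(-8,-6) top-left  bias=+0
    (2,0)@(5, 1): e=[0,30,10] → ·  [on edge]
    (3,1)@(7, 3): e=[16,18,6] → #
    (4,1)@(9, 3): e=[8,14,18] → #
    (5,1)@(11, 3): e=[0,10,30] → ·  [on edge]
    (3,2)@(7, 5): e=[40,10,-10] → ·
    (4,2)@(9, 5): e=[32,6,2] → #
    (5,2)@(11, 5): e=[24,2,14] → #
    (6,2)@(13, 5): e=[16,-2,26] → ·
    (4,3)@(9, 7): e=[56,-2,-14] → ·
    (5,3)@(11, 7): e=[48,-6,-2] → ·
  covered (4 px):
    · · · · · · · ·
    · · · # # · · ·
    · · · · # # · ·
    · · · · · · · ·
T1:
  2·area = 36
  edge (0, 0)→(10, 6): d=(10,6) right/bottom  bias=-1
  edge (10, 6)→(4, 6): d=(-6,0) right/bottom  bias=-1
  edge (4, 6)→(0, 0): d=(-4,-6) top-left  bias=+0
    (0,0)@(1, 1): e=[4,30,2] → #
    (1,0)@(3, 1): e=[-8,30,14] → ·
    (0,1)@(1, 3): e=[24,18,-6] → ·
    (1,1)@(3, 3): e=[12,18,6] → #
    (2,1)@(5, 3): e=[0,18,18] → ·  [on edge]
    (1,2)@(3, 5): e=[32,6,-2] → ·
    (2,2)@(5, 5): e=[20,6,10] → #
    (3,2)@(7, 5): e=[8,6,22] → #
    (4,2)@(9, 5): e=[-4,6,34] → ·
    (2,3)@(5, 7): e=[40,-6,2] → ·
    (3,3)@(7, 7): e=[28,-6,14] → ·
  covered (4 px):
    # · · · · · · ·
    · # · · · · · ·
    · · # # · · · ·
    · · · · · · · ·

Result: [6,10,20]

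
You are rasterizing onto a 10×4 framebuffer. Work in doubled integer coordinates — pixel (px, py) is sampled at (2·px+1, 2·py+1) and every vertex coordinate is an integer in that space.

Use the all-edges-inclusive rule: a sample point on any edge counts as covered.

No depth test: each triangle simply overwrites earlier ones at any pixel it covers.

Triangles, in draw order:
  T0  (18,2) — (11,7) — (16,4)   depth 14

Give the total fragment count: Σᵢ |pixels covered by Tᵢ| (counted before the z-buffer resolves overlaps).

T0:
  2·area = 4  (B↔C swapped to make it positive)
  edge (18, 2)→(16, 4): d=(-2,2) inclusive
  edge (16, 4)→(11, 7): d=(-5,3) inclusive
  edge (11, 7)→(18, 2): d=(7,-5) inclusive
    (9,0)@(19, 1): e=[0,6,-2] → .  [on edge]
    (8,1)@(17, 3): e=[0,2,2] → X  [on edge]
    (9,1)@(19, 3): e=[-4,-4,12] → .
    (7,2)@(15, 5): e=[0,-2,6] → .  [on edge]
    (8,2)@(17, 5): e=[-4,-8,16] → .
    (5,3)@(11, 7): e=[4,0,0] → X  [on edge]
    (6,3)@(13, 7): e=[0,-6,10] → .  [on edge]
  covered (2 px):
    . . . . . . . . . .
    . . . . . . . . X .
    . . . . . . . . . .
    . . . . . X . . . .

Final: 2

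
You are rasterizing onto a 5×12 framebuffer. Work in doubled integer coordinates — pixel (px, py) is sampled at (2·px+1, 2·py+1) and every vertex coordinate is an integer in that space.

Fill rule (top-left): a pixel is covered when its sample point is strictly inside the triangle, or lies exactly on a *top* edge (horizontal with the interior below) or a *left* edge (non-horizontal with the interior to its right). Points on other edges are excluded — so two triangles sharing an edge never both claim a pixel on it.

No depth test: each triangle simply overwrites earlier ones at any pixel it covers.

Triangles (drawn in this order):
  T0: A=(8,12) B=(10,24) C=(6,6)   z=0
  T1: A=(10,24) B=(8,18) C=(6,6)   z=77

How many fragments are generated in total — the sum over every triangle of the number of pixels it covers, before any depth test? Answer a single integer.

T0:
  2·area = 12
  edge (8, 12)→(10, 24): d=(2,12) right/bottom  bias=-1
  edge (10, 24)→(6, 6): d=(-4,-18) top-left  bias=+0
  edge (6, 6)→(8, 12): d=(2,6) right/bottom  bias=-1
    (2,1)@(5, 3): e=[18,-6,0] → ·  [on edge]
    (3,4)@(7, 9): e=[6,6,0] → ·  [on edge]
    (4,7)@(9, 15): e=[-6,18,0] → ·  [on edge]
    (4,9)@(9, 19): e=[2,2,8] → #
    (4,10)@(9, 21): e=[6,-6,12] → ·
  covered (1 px):
    · · · · ·
    · · · · ·
    · · · · ·
    · · · · ·
    · · · · ·
    · · · · ·
    · · · · ·
    · · · · ·
    · · · · ·
    · · · · #
    · · · · ·
    · · · · ·
T1:
  2·area = 12
  edge (10, 24)→(8, 18): d=(-2,-6) top-left  bias=+0
  edge (8, 18)→(6, 6): d=(-2,-12) top-left  bias=+0
  edge (6, 6)→(10, 24): d=(4,18) right/bottom  bias=-1
    (1,1)@(3, 3): e=[0,-30,42] → ·  [on edge]
    (2,4)@(5, 9): e=[0,-18,30] → ·  [on edge]
    (3,5)@(7, 11): e=[8,2,2] → #
    (4,5)@(9, 11): e=[20,26,-34] → ·
    (3,6)@(7, 13): e=[4,-2,10] → ·
    (3,7)@(7, 15): e=[0,-6,18] → ·  [on edge]
    (4,10)@(9, 21): e=[0,6,6] → #  [on edge]
    (4,11)@(9, 23): e=[-4,2,14] → ·
  covered (2 px):
    · · · · ·
    · · · · ·
    · · · · ·
    · · · · ·
    · · · · ·
    · · · # ·
    · · · · ·
    · · · · ·
    · · · · ·
    · · · · ·
    · · · · #
    · · · · ·

Result: 3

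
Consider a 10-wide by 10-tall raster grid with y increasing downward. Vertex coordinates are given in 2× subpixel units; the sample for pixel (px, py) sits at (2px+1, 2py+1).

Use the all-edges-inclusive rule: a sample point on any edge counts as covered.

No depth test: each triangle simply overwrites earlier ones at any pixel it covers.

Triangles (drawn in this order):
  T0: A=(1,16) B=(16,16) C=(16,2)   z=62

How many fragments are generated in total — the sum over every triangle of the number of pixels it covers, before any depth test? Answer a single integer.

T0:
  2·area = 210  (B↔C swapped to make it positive)
  edge (1, 16)→(16, 2): d=(15,-14) inclusive
  edge (16, 2)→(16, 16): d=(0,14) inclusive
  edge (16, 16)→(1, 16): d=(-15,0) inclusive
    (7,1)@(15, 3): e=[1,14,195] → X
    (8,1)@(17, 3): e=[29,-14,195] → .
    (6,2)@(13, 5): e=[3,42,165] → X
    (8,2)@(17, 5): e=[59,-14,165] → .
    (5,3)@(11, 7): e=[5,70,135] → X
    (8,3)@(17, 7): e=[89,-14,135] → .
    (4,4)@(9, 9): e=[7,98,105] → X
    (8,4)@(17, 9): e=[119,-14,105] → .
    (3,5)@(7, 11): e=[9,126,75] → X
    (8,5)@(17, 11): e=[149,-14,75] → .
    (2,6)@(5, 13): e=[11,154,45] → X
    (8,6)@(17, 13): e=[179,-14,45] → .
  covered (28 px):
    . . . . . . . . . .
    . . . . . . . X . .
    . . . . . . X X . .
    . . . . . X X X . .
    . . . . X X X X . .
    . . . X X X X X . .
    . . X X X X X X . .
    . X X X X X X X . .
    . . . . . . . . . .
    . . . . . . . . . .

Final: 28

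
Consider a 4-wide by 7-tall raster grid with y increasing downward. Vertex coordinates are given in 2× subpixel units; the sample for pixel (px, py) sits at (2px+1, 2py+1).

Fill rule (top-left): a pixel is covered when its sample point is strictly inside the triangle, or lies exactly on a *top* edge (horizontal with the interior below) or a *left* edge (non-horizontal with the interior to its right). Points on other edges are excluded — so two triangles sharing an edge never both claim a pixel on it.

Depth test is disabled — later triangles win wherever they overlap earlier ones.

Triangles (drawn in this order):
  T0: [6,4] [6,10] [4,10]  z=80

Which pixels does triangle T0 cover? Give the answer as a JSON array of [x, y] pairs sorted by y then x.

T0:
  2·area = 12
  edge (6, 4)→(6, 10): d=(0,6) right/bottom  bias=-1
  edge (6, 10)→(4, 10): d=(-2,0) right/bottom  bias=-1
  edge (4, 10)→(6, 4): d=(2,-6) top-left  bias=+0
    (3,0)@(7, 1): e=[-6,18,0] → .  [on edge]
    (2,3)@(5, 7): e=[6,6,0] → X  [on edge]
    (3,3)@(7, 7): e=[-6,6,12] → .
    (2,4)@(5, 9): e=[6,2,4] → X
    (3,4)@(7, 9): e=[-6,2,16] → .
    (2,5)@(5, 11): e=[6,-2,8] → .
    (1,6)@(3, 13): e=[18,-6,0] → .  [on edge]
  covered (2 px):
    . . . .
    . . . .
    . . . .
    . . X .
    . . X .
    . . . .
    . . . .

Result: [[2,3],[2,4]]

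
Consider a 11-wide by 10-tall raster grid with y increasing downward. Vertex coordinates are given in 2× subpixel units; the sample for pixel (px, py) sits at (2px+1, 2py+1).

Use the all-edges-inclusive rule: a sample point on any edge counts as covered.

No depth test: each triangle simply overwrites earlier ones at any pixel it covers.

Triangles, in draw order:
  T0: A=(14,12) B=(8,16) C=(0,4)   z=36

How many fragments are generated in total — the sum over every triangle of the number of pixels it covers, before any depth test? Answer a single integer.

T0:
  2·area = 104
  edge (14, 12)→(8, 16): d=(-6,4) inclusive
  edge (8, 16)→(0, 4): d=(-8,-12) inclusive
  edge (0, 4)→(14, 12): d=(14,8) inclusive
    (0,2)@(1, 5): e=[94,4,6] → X
    (1,2)@(3, 5): e=[86,28,-10] → .
    (0,3)@(1, 7): e=[82,-12,34] → .
    (1,3)@(3, 7): e=[74,12,18] → X
    (2,3)@(5, 7): e=[66,36,2] → X
    (3,3)@(7, 7): e=[58,60,-14] → .
    (1,4)@(3, 9): e=[62,-4,46] → .
    (2,4)@(5, 9): e=[54,20,30] → X
    (3,4)@(7, 9): e=[46,44,14] → X
    (4,4)@(9, 9): e=[38,68,-2] → .
    (2,5)@(5, 11): e=[42,4,58] → X
    (4,5)@(9, 11): e=[26,52,26] → X
  covered (13 px):
    . . . . . . . . . . .
    . . . . . . . . . . .
    X . . . . . . . . . .
    . X X . . . . . . . .
    . . X X . . . . . . .
    . . X X X X . . . . .
    . . . X X X . . . . .
    . . . . X . . . . . .
    . . . . . . . . . . .
    . . . . . . . . . . .

Result: 13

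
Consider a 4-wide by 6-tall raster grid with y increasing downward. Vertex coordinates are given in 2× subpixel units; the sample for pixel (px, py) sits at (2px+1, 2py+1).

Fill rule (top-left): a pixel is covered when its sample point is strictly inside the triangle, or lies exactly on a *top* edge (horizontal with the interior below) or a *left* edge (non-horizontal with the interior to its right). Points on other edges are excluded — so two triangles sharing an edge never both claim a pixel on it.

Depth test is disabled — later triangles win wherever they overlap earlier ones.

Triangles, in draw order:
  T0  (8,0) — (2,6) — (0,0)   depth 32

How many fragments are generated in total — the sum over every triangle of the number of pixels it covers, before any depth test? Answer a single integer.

T0:
  2·area = 48
  edge (8, 0)→(2, 6): d=(-6,6) right/bottom  bias=-1
  edge (2, 6)→(0, 0): d=(-2,-6) top-left  bias=+0
  edge (0, 0)→(8, 0): d=(8,0) top-left  bias=+0
    (0,0)@(1, 1): e=[36,4,8] → █
    (1,0)@(3, 1): e=[24,16,8] → █
    (2,0)@(5, 1): e=[12,28,8] → █
    (3,0)@(7, 1): e=[0,40,8] → ·  [on edge]
    (0,1)@(1, 3): e=[24,0,24] → █  [on edge]
    (2,1)@(5, 3): e=[0,24,24] → ·  [on edge]
    (0,2)@(1, 5): e=[12,-4,40] → ·
    (1,2)@(3, 5): e=[0,8,40] → ·  [on edge]
    (0,3)@(1, 7): e=[0,-8,56] → ·  [on edge]
    (1,4)@(3, 9): e=[-24,0,72] → ·  [on edge]
  covered (5 px):
    █ █ █ ·
    █ █ · ·
    · · · ·
    · · · ·
    · · · ·
    · · · ·

Answer: 5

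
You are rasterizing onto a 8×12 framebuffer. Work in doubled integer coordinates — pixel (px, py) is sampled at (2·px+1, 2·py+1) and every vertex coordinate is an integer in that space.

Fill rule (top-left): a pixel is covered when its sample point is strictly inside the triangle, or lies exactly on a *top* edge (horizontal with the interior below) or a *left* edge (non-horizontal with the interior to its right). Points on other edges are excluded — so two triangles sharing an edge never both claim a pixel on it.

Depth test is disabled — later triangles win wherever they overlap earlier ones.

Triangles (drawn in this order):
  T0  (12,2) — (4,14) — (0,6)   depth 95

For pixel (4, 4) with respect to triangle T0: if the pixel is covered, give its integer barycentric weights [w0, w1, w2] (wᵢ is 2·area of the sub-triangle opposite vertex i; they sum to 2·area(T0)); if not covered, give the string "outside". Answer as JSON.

T0:
  2·area = 112
  edge (12, 2)→(4, 14): d=(-8,12) right/bottom  bias=-1
  edge (4, 14)→(0, 6): d=(-4,-8) top-left  bias=+0
  edge (0, 6)→(12, 2): d=(12,-4) top-left  bias=+0
    (7,0)@(15, 1): e=[-28,140,0] → ·  [on edge]
    (4,1)@(9, 3): e=[28,84,0] → #  [on edge]
    (5,1)@(11, 3): e=[4,100,8] → #
    (6,1)@(13, 3): e=[-20,116,16] → ·
    (1,2)@(3, 5): e=[84,28,0] → #  [on edge]
    (2,2)@(5, 5): e=[60,44,8] → #
    (3,2)@(7, 5): e=[36,60,16] → #
    (5,2)@(11, 5): e=[-12,92,32] → ·
    (0,3)@(1, 7): e=[92,4,16] → #
    (4,3)@(9, 7): e=[-4,68,48] → ·
    (0,4)@(1, 9): e=[76,-4,40] → ·
    (1,4)@(3, 9): e=[52,12,48] → #
  covered (15 px):
    · · · · · · · ·
    · · · · # # · ·
    · # # # # · · ·
    # # # # · · · ·
    · # # # · · · ·
    · # # · · · · ·
    · · · · · · · ·
    · · · · · · · ·
    · · · · · · · ·
    · · · · · · · ·
    · · · · · · · ·
    · · · · · · · ·

Answer: "outside"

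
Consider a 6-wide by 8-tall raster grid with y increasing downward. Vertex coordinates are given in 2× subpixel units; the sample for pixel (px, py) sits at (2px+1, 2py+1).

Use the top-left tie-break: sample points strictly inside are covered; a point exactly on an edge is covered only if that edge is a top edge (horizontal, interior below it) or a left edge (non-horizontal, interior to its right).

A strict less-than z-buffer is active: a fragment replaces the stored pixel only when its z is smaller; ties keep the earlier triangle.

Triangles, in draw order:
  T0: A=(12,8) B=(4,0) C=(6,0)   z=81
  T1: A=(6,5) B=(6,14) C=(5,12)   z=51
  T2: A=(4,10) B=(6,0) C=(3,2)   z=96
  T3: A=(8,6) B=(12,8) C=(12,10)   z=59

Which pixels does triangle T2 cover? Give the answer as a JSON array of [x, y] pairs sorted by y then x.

T0:
  2·area = 16
  edge (12, 8)→(4, 0): d=(-8,-8) top-left  bias=+0
  edge (4, 0)→(6, 0): d=(2,0) top-left  bias=+0
  edge (6, 0)→(12, 8): d=(6,8) right/bottom  bias=-1
    (2,0)@(5, 1): e=[0,2,14] → X  [on edge]
    (3,0)@(7, 1): e=[16,2,-2] → .
    (2,1)@(5, 3): e=[-16,6,26] → .
    (3,1)@(7, 3): e=[0,6,10] → X  [on edge]
    (4,1)@(9, 3): e=[16,6,-6] → .
    (3,2)@(7, 5): e=[-16,10,22] → .
    (4,2)@(9, 5): e=[0,10,6] → X  [on edge]
    (5,2)@(11, 5): e=[16,10,-10] → .
    (4,3)@(9, 7): e=[-16,14,18] → .
    (5,3)@(11, 7): e=[0,14,2] → X  [on edge]
    (5,4)@(11, 9): e=[-16,18,14] → .
  covered (4 px):
    . . X . . .
    . . . X . .
    . . . . X .
    . . . . . X
    . . . . . .
    . . . . . .
    . . . . . .
    . . . . . .
T1:
  2·area = 9
  edge (6, 5)→(6, 14): d=(0,9) right/bottom  bias=-1
  edge (6, 14)→(5, 12): d=(-1,-2) top-left  bias=+0
  edge (5, 12)→(6, 5): d=(1,-7) top-left  bias=+0
  covered (0 px):
    . . . . . .
    . . . . . .
    . . . . . .
    . . . . . .
    . . . . . .
    . . . . . .
    . . . . . .
    . . . . . .
T2:
  2·area = 26  (B↔C swapped to make it positive)
  edge (4, 10)→(3, 2): d=(-1,-8) top-left  bias=+0
  edge (3, 2)→(6, 0): d=(3,-2) top-left  bias=+0
  edge (6, 0)→(4, 10): d=(-2,10) right/bottom  bias=-1
    (2,0)@(5, 1): e=[17,1,8] → X
    (3,0)@(7, 1): e=[33,5,-12] → .
    (2,1)@(5, 3): e=[15,7,4] → X
    (3,1)@(7, 3): e=[31,11,-16] → .
    (2,2)@(5, 5): e=[13,13,0] → .  [on edge]
    (1,7)@(3, 15): e=[-13,39,0] → .  [on edge]
  covered (2 px):
    . . X . . .
    . . X . . .
    . . . . . .
    . . . . . .
    . . . . . .
    . . . . . .
    . . . . . .
    . . . . . .
T3:
  2·area = 8
  edge (8, 6)→(12, 8): d=(4,2) right/bottom  bias=-1
  edge (12, 8)→(12, 10): d=(0,2) right/bottom  bias=-1
  edge (12, 10)→(8, 6): d=(-4,-4) top-left  bias=+0
    (1,0)@(3, 1): e=[-10,18,0] → .  [on edge]
    (2,1)@(5, 3): e=[-6,14,0] → .  [on edge]
    (3,2)@(7, 5): e=[-2,10,0] → .  [on edge]
    (4,3)@(9, 7): e=[2,6,0] → X  [on edge]
    (5,3)@(11, 7): e=[-2,2,8] → .
    (4,4)@(9, 9): e=[10,6,-8] → .
    (5,4)@(11, 9): e=[6,2,0] → X  [on edge]
    (5,5)@(11, 11): e=[14,2,-8] → .
  covered (2 px):
    . . . . . .
    . . . . . .
    . . . . . .
    . . . . X .
    . . . . . X
    . . . . . .
    . . . . . .
    . . . . . .

Answer: [[2,0],[2,1]]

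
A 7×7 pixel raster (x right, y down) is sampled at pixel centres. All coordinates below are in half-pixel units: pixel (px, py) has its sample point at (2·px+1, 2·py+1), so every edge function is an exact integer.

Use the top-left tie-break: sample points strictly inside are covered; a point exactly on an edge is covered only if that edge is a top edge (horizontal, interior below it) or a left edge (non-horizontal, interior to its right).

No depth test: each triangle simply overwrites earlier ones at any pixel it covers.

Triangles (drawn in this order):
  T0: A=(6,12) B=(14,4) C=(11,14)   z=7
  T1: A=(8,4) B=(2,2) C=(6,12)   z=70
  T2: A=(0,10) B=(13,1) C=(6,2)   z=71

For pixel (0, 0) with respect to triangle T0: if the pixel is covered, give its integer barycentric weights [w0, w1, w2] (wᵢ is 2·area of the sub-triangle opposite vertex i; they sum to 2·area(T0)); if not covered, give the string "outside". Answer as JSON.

T0:
  2·area = 56
  edge (6, 12)→(14, 4): d=(8,-8) top-left  bias=+0
  edge (14, 4)→(11, 14): d=(-3,10) right/bottom  bias=-1
  edge (11, 14)→(6, 12): d=(-5,-2) top-left  bias=+0
    (6,2)@(13, 5): e=[0,7,49] → #  [on edge]
    (5,3)@(11, 7): e=[0,21,35] → #  [on edge]
    (4,4)@(9, 9): e=[0,35,21] → #  [on edge]
    (6,4)@(13, 9): e=[32,-5,29] → ·
    (3,5)@(7, 11): e=[0,49,7] → #  [on edge]
    (6,5)@(13, 11): e=[48,-11,19] → ·
    (2,6)@(5, 13): e=[0,63,-7] → ·  [on edge]
    (3,6)@(7, 13): e=[16,43,-3] → ·
    (4,6)@(9, 13): e=[32,23,1] → #
    (6,6)@(13, 13): e=[64,-17,9] → ·
  covered (10 px):
    · · · · · · ·
    · · · · · · ·
    · · · · · · #
    · · · · · # #
    · · · · # # ·
    · · · # # # ·
    · · · · # # ·
T1:
  2·area = 52  (B↔C swapped to make it positive)
  edge (8, 4)→(6, 12): d=(-2,8) right/bottom  bias=-1
  edge (6, 12)→(2, 2): d=(-4,-10) top-left  bias=+0
  edge (2, 2)→(8, 4): d=(6,2) right/bottom  bias=-1
    (1,1)@(3, 3): e=[42,6,4] → #
    (2,1)@(5, 3): e=[26,26,0] → ·  [on edge]
    (1,2)@(3, 5): e=[38,-2,16] → ·
    (2,2)@(5, 5): e=[22,18,12] → #
    (3,2)@(7, 5): e=[6,38,8] → #
    (4,2)@(9, 5): e=[-10,58,4] → ·
    (5,2)@(11, 5): e=[-26,78,0] → ·  [on edge]
    (2,3)@(5, 7): e=[18,10,24] → #
    (4,3)@(9, 7): e=[-14,50,16] → ·
    (2,4)@(5, 9): e=[14,2,36] → #
    (3,4)@(7, 9): e=[-2,22,32] → ·
    (2,5)@(5, 11): e=[10,-6,48] → ·
  covered (6 px):
    · · · · · · ·
    · # · · · · ·
    · · # # · · ·
    · · # # · · ·
    · · # · · · ·
    · · · · · · ·
    · · · · · · ·
T2:
  2·area = 50  (B↔C swapped to make it positive)
  edge (0, 10)→(6, 2): d=(6,-8) top-left  bias=+0
  edge (6, 2)→(13, 1): d=(7,-1) top-left  bias=+0
  edge (13, 1)→(0, 10): d=(-13,9) right/bottom  bias=-1
    (6,0)@(13, 1): e=[50,0,0] → ·  [on edge]
    (3,1)@(7, 3): e=[14,8,28] → #
    (4,1)@(9, 3): e=[30,10,10] → #
    (5,1)@(11, 3): e=[46,12,-8] → ·
    (2,2)@(5, 5): e=[10,20,20] → #
    (4,2)@(9, 5): e=[42,24,-16] → ·
    (1,3)@(3, 7): e=[6,32,12] → #
    (2,3)@(5, 7): e=[22,34,-6] → ·
    (3,3)@(7, 7): e=[38,36,-24] → ·
    (0,4)@(1, 9): e=[2,44,4] → #
    (1,4)@(3, 9): e=[18,46,-14] → ·
    (0,5)@(1, 11): e=[14,58,-22] → ·
  covered (6 px):
    · · · · · · ·
    · · · # # · ·
    · · # # · · ·
    · # · · · · ·
    # · · · · · ·
    · · · · · · ·
    · · · · · · ·

Result: "outside"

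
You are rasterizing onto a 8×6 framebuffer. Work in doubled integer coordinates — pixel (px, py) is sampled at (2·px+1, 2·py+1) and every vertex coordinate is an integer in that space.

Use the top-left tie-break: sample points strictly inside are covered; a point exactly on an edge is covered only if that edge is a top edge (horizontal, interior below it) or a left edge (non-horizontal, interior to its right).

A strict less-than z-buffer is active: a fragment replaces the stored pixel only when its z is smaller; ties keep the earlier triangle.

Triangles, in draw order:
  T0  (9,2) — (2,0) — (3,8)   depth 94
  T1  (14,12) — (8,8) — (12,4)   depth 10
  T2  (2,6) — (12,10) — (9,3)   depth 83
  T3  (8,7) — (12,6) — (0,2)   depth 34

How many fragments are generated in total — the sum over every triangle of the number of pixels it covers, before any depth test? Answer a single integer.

T0:
  2·area = 54  (B↔C swapped to make it positive)
  edge (9, 2)→(3, 8): d=(-6,6) right/bottom  bias=-1
  edge (3, 8)→(2, 0): d=(-1,-8) top-left  bias=+0
  edge (2, 0)→(9, 2): d=(7,2) right/bottom  bias=-1
    (1,0)@(3, 1): e=[42,7,5] → #
    (2,0)@(5, 1): e=[30,23,1] → #
    (3,0)@(7, 1): e=[18,39,-3] → ·
    (1,1)@(3, 3): e=[30,5,19] → #
    (3,1)@(7, 3): e=[6,37,11] → #
    (4,1)@(9, 3): e=[-6,53,7] → ·
    (1,2)@(3, 5): e=[18,3,33] → #
    (3,2)@(7, 5): e=[-6,35,25] → ·
    (1,3)@(3, 7): e=[6,1,47] → #
    (2,3)@(5, 7): e=[-6,17,43] → ·
    (1,4)@(3, 9): e=[-6,-1,61] → ·
  covered (8 px):
    · # # · · · · ·
    · # # # · · · ·
    · # # · · · · ·
    · # · · · · · ·
    · · · · · · · ·
    · · · · · · · ·
T1:
  2·area = 40
  edge (14, 12)→(8, 8): d=(-6,-4) top-left  bias=+0
  edge (8, 8)→(12, 4): d=(4,-4) top-left  bias=+0
  edge (12, 4)→(14, 12): d=(2,8) right/bottom  bias=-1
    (7,0)@(15, 1): e=[70,0,-30] → ·  [on edge]
    (6,1)@(13, 3): e=[50,0,-10] → ·  [on edge]
    (5,2)@(11, 5): e=[30,0,10] → #  [on edge]
    (6,2)@(13, 5): e=[38,8,-6] → ·
    (4,3)@(9, 7): e=[10,0,30] → #  [on edge]
    (6,3)@(13, 7): e=[26,16,-2] → ·
    (3,4)@(7, 9): e=[-10,0,50] → ·  [on edge]
    (4,4)@(9, 9): e=[-2,8,34] → ·
    (5,4)@(11, 9): e=[6,16,18] → #
    (6,4)@(13, 9): e=[14,24,2] → #
    (7,4)@(15, 9): e=[22,32,-14] → ·
    (2,5)@(5, 11): e=[-30,0,70] → ·  [on edge]
  covered (6 px):
    · · · · · · · ·
    · · · · · · · ·
    · · · · · # · ·
    · · · · # # · ·
    · · · · · # # ·
    · · · · · · # ·
T2:
  2·area = 58  (B↔C swapped to make it positive)
  edge (2, 6)→(9, 3): d=(7,-3) top-left  bias=+0
  edge (9, 3)→(12, 10): d=(3,7) right/bottom  bias=-1
  edge (12, 10)→(2, 6): d=(-10,-4) top-left  bias=+0
    (4,1)@(9, 3): e=[0,0,58] → ·  [on edge]
    (2,2)@(5, 5): e=[2,34,22] → #
    (3,2)@(7, 5): e=[8,20,30] → #
    (4,2)@(9, 5): e=[14,6,38] → #
    (5,2)@(11, 5): e=[20,-8,46] → ·
    (2,3)@(5, 7): e=[16,40,2] → #
    (5,3)@(11, 7): e=[34,-2,26] → ·
    (2,4)@(5, 9): e=[30,46,-18] → ·
    (3,4)@(7, 9): e=[36,32,-10] → ·
    (4,4)@(9, 9): e=[42,18,-2] → ·
    (5,4)@(11, 9): e=[48,4,6] → #
    (6,4)@(13, 9): e=[54,-10,14] → ·
  covered (7 px):
    · · · · · · · ·
    · · · · · · · ·
    · · # # # · · ·
    · · # # # · · ·
    · · · · · # · ·
    · · · · · · · ·
T3:
  2·area = 28  (B↔C swapped to make it positive)
  edge (8, 7)→(0, 2): d=(-8,-5) top-left  bias=+0
  edge (0, 2)→(12, 6): d=(12,4) right/bottom  bias=-1
  edge (12, 6)→(8, 7): d=(-4,1) right/bottom  bias=-1
    (1,1)@(3, 3): e=[7,0,21] → ·  [on edge]
    (2,2)@(5, 5): e=[1,16,11] → #
    (3,2)@(7, 5): e=[11,8,9] → #
    (4,2)@(9, 5): e=[21,0,7] → ·  [on edge]
    (2,3)@(5, 7): e=[-15,40,3] → ·
    (3,3)@(7, 7): e=[-5,32,1] → ·
    (7,3)@(15, 7): e=[35,0,-7] → ·  [on edge]
  covered (2 px):
    · · · · · · · ·
    · · · · · · · ·
    · · # # · · · ·
    · · · · · · · ·
    · · · · · · · ·
    · · · · · · · ·

Final: 23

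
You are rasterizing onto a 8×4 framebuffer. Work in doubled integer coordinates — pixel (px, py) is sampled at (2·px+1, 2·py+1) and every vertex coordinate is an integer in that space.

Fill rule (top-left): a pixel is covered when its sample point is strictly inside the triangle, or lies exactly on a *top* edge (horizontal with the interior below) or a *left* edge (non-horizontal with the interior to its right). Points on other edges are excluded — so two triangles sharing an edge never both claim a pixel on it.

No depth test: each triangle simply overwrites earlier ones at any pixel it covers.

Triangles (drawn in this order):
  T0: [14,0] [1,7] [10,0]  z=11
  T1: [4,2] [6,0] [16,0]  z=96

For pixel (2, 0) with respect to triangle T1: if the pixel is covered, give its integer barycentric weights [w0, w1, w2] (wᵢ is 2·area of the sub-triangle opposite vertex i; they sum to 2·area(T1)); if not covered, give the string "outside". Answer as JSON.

T0:
  2·area = 28
  edge (14, 0)→(1, 7): d=(-13,7) right/bottom  bias=-1
  edge (1, 7)→(10, 0): d=(9,-7) top-left  bias=+0
  edge (10, 0)→(14, 0): d=(4,0) top-left  bias=+0
    (4,0)@(9, 1): e=[22,2,4] → #
    (5,0)@(11, 1): e=[8,16,4] → #
    (6,0)@(13, 1): e=[-6,30,4] → ·
    (3,1)@(7, 3): e=[10,6,12] → #
    (4,1)@(9, 3): e=[-4,20,12] → ·
    (5,1)@(11, 3): e=[-18,34,12] → ·
    (3,2)@(7, 5): e=[-16,24,20] → ·
    (0,3)@(1, 7): e=[0,0,28] → ·  [on edge]
  covered (3 px):
    · · · · # # · ·
    · · · # · · · ·
    · · · · · · · ·
    · · · · · · · ·
T1:
  2·area = 20
  edge (4, 2)→(6, 0): d=(2,-2) top-left  bias=+0
  edge (6, 0)→(16, 0): d=(10,0) top-left  bias=+0
  edge (16, 0)→(4, 2): d=(-12,2) right/bottom  bias=-1
    (2,0)@(5, 1): e=[0,10,10] → #  [on edge]
    (3,0)@(7, 1): e=[4,10,6] → #
    (4,0)@(9, 1): e=[8,10,2] → #
    (5,0)@(11, 1): e=[12,10,-2] → ·
    (1,1)@(3, 3): e=[0,30,-10] → ·  [on edge]
    (2,1)@(5, 3): e=[4,30,-14] → ·
    (3,1)@(7, 3): e=[8,30,-18] → ·
    (4,1)@(9, 3): e=[12,30,-22] → ·
    (0,2)@(1, 5): e=[0,50,-30] → ·  [on edge]
  covered (3 px):
    · · # # # · · ·
    · · · · · · · ·
    · · · · · · · ·
    · · · · · · · ·

Result: [10,10,0]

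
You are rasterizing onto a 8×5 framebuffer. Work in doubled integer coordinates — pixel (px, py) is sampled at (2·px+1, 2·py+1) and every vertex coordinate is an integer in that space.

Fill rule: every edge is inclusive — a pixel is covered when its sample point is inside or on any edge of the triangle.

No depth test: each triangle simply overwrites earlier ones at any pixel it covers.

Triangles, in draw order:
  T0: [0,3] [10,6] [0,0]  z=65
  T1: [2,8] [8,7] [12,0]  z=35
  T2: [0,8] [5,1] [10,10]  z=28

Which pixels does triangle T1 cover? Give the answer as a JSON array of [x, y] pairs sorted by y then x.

T0:
  2·area = 30  (B↔C swapped to make it positive)
  edge (0, 3)→(0, 0): d=(0,-3) inclusive
  edge (0, 0)→(10, 6): d=(10,6) inclusive
  edge (10, 6)→(0, 3): d=(-10,-3) inclusive
    (0,0)@(1, 1): e=[3,4,23] → #
    (1,0)@(3, 1): e=[9,-8,29] → ·
    (0,1)@(1, 3): e=[3,24,3] → #
    (1,1)@(3, 3): e=[9,12,9] → #
    (2,1)@(5, 3): e=[15,0,15] → #  [on edge]
    (3,1)@(7, 3): e=[21,-12,21] → ·
    (0,2)@(1, 5): e=[3,44,-17] → ·
    (1,2)@(3, 5): e=[9,32,-11] → ·
    (2,2)@(5, 5): e=[15,20,-5] → ·
    (3,2)@(7, 5): e=[21,8,1] → #
    (4,2)@(9, 5): e=[27,-4,7] → ·
    (3,3)@(7, 7): e=[21,28,-19] → ·
    (7,4)@(15, 9): e=[45,0,-15] → ·  [on edge]
  covered (5 px):
    # · · · · · · ·
    # # # · · · · ·
    · · · # · · · ·
    · · · · · · · ·
    · · · · · · · ·
T1:
  2·area = 38  (B↔C swapped to make it positive)
  edge (2, 8)→(12, 0): d=(10,-8) inclusive
  edge (12, 0)→(8, 7): d=(-4,7) inclusive
  edge (8, 7)→(2, 8): d=(-6,1) inclusive
    (5,0)@(11, 1): e=[2,3,33] → #
    (6,0)@(13, 1): e=[18,-11,31] → ·
    (4,1)@(9, 3): e=[6,9,23] → #
    (5,1)@(11, 3): e=[22,-5,21] → ·
    (3,2)@(7, 5): e=[10,15,13] → #
    (5,2)@(11, 5): e=[42,-13,9] → ·
    (2,3)@(5, 7): e=[14,21,3] → #
    (4,3)@(9, 7): e=[46,-7,-1] → ·
    (2,4)@(5, 9): e=[34,13,-9] → ·
    (3,4)@(7, 9): e=[50,-1,-11] → ·
  covered (6 px):
    · · · · · # · ·
    · · · · # · · ·
    · · · # # · · ·
    · · # # · · · ·
    · · · · · · · ·
T2:
  2·area = 80
  edge (0, 8)→(5, 1): d=(5,-7) inclusive
  edge (5, 1)→(10, 10): d=(5,9) inclusive
  edge (10, 10)→(0, 8): d=(-10,-2) inclusive
    (2,0)@(5, 1): e=[0,0,80] → #  [on edge]
    (3,0)@(7, 1): e=[14,-18,84] → ·
    (2,1)@(5, 3): e=[10,10,60] → #
    (3,1)@(7, 3): e=[24,-8,64] → ·
    (1,2)@(3, 5): e=[6,38,36] → #
    (3,2)@(7, 5): e=[34,2,44] → #
    (4,2)@(9, 5): e=[48,-16,48] → ·
    (0,3)@(1, 7): e=[2,66,12] → #
    (4,3)@(9, 7): e=[58,-6,28] → ·
    (0,4)@(1, 9): e=[12,76,-8] → ·
    (1,4)@(3, 9): e=[26,58,-4] → ·
    (2,4)@(5, 9): e=[40,40,0] → #  [on edge]
  covered (12 px):
    · · # · · · · ·
    · · # · · · · ·
    · # # # · · · ·
    # # # # · · · ·
    · · # # # · · ·

Final: [[5,0],[4,1],[3,2],[4,2],[2,3],[3,3]]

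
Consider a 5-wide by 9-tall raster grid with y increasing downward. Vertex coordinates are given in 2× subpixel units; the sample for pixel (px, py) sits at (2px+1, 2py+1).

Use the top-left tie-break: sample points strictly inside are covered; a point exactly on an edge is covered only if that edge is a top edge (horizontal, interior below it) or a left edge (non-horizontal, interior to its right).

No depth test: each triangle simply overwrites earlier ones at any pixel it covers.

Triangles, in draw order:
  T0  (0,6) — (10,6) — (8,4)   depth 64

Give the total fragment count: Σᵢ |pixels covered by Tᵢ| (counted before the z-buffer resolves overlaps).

T0:
  2·area = 20  (B↔C swapped to make it positive)
  edge (0, 6)→(8, 4): d=(8,-2) top-left  bias=+0
  edge (8, 4)→(10, 6): d=(2,2) right/bottom  bias=-1
  edge (10, 6)→(0, 6): d=(-10,0) right/bottom  bias=-1
    (2,0)@(5, 1): e=[-30,0,50] → ·  [on edge]
    (3,1)@(7, 3): e=[-10,0,30] → ·  [on edge]
    (2,2)@(5, 5): e=[2,8,10] → █
    (3,2)@(7, 5): e=[6,4,10] → █
    (4,2)@(9, 5): e=[10,0,10] → ·  [on edge]
    (2,3)@(5, 7): e=[18,12,-10] → ·
    (3,3)@(7, 7): e=[22,8,-10] → ·
  covered (2 px):
    · · · · ·
    · · · · ·
    · · █ █ ·
    · · · · ·
    · · · · ·
    · · · · ·
    · · · · ·
    · · · · ·
    · · · · ·

Answer: 2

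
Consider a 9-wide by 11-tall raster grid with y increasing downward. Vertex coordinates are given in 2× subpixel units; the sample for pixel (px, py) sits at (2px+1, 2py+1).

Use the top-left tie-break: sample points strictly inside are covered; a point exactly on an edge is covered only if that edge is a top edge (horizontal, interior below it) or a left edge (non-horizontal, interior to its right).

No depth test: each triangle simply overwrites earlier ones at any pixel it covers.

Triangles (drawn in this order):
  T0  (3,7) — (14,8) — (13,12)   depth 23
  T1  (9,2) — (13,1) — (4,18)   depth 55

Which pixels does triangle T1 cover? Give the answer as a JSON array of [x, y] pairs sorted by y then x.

T0:
  2·area = 45
  edge (3, 7)→(14, 8): d=(11,1) right/bottom  bias=-1
  edge (14, 8)→(13, 12): d=(-1,4) right/bottom  bias=-1
  edge (13, 12)→(3, 7): d=(-10,-5) top-left  bias=+0
    (1,3)@(3, 7): e=[0,45,0] → .  [on edge]
    (3,4)@(7, 9): e=[18,27,0] → X  [on edge]
    (4,4)@(9, 9): e=[16,19,10] → X
    (5,4)@(11, 9): e=[14,11,20] → X
    (6,4)@(13, 9): e=[12,3,30] → X
    (7,4)@(15, 9): e=[10,-5,40] → .
    (3,5)@(7, 11): e=[40,25,-20] → .
    (4,5)@(9, 11): e=[38,17,-10] → .
    (5,5)@(11, 11): e=[36,9,0] → X  [on edge]
    (7,5)@(15, 11): e=[32,-7,20] → .
    (5,6)@(11, 13): e=[58,7,-20] → .
    (6,6)@(13, 13): e=[56,-1,-10] → .
    (7,6)@(15, 13): e=[54,-9,0] → .  [on edge]
  covered (6 px):
    . . . . . . . . .
    . . . . . . . . .
    . . . . . . . . .
    . . . . . . . . .
    . . . X X X X . .
    . . . . . X X . .
    . . . . . . . . .
    . . . . . . . . .
    . . . . . . . . .
    . . . . . . . . .
    . . . . . . . . .
T1:
  2·area = 59
  edge (9, 2)→(13, 1): d=(4,-1) top-left  bias=+0
  edge (13, 1)→(4, 18): d=(-9,17) right/bottom  bias=-1
  edge (4, 18)→(9, 2): d=(5,-16) top-left  bias=+0
    (6,0)@(13, 1): e=[0,0,59] → .  [on edge]
    (2,1)@(5, 3): e=[0,118,-59] → .  [on edge]
    (4,1)@(9, 3): e=[4,50,5] → X
    (5,1)@(11, 3): e=[6,16,37] → X
    (6,1)@(13, 3): e=[8,-18,69] → .
    (4,2)@(9, 5): e=[12,32,15] → X
    (5,2)@(11, 5): e=[14,-2,47] → .
    (4,3)@(9, 7): e=[20,14,25] → X
    (5,3)@(11, 7): e=[22,-20,57] → .
    (3,4)@(7, 9): e=[26,30,3] → X
    (4,4)@(9, 9): e=[28,-4,35] → .
    (3,5)@(7, 11): e=[34,12,13] → X
  covered (7 px):
    . . . . . . . . .
    . . . . X X . . .
    . . . . X . . . .
    . . . . X . . . .
    . . . X . . . . .
    . . . X . . . . .
    . . . . . . . . .
    . . X . . . . . .
    . . . . . . . . .
    . . . . . . . . .
    . . . . . . . . .

Answer: [[4,1],[5,1],[4,2],[4,3],[3,4],[3,5],[2,7]]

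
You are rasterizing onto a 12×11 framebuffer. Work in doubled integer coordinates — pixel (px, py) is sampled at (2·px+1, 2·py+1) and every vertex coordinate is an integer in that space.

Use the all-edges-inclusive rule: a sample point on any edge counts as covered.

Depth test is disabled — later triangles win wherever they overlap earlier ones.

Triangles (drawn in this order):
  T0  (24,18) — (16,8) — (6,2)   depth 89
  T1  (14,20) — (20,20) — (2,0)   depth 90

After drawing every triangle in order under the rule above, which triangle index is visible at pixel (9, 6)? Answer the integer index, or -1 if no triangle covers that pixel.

T0:
  2·area = 52  (B↔C swapped to make it positive)
  edge (24, 18)→(6, 2): d=(-18,-16) inclusive
  edge (6, 2)→(16, 8): d=(10,6) inclusive
  edge (16, 8)→(24, 18): d=(8,10) inclusive
    (5,2)@(11, 5): e=[26,0,26] → #  [on edge]
    (6,2)@(13, 5): e=[58,-12,6] → ·
    (5,3)@(11, 7): e=[-10,20,42] → ·
    (6,3)@(13, 7): e=[22,8,22] → #
    (7,3)@(15, 7): e=[54,-4,2] → ·
    (6,4)@(13, 9): e=[-14,28,38] → ·
    (7,4)@(15, 9): e=[18,16,18] → #
    (8,4)@(17, 9): e=[50,4,-2] → ·
    (7,5)@(15, 11): e=[-18,36,34] → ·
    (8,5)@(17, 11): e=[14,24,14] → #
    (9,5)@(19, 11): e=[46,12,-6] → ·
    (10,5)@(21, 11): e=[78,0,-26] → ·  [on edge]
  covered (7 px):
    · · · · · · · · · · · ·
    · · · · · · · · · · · ·
    · · · · · # · · · · · ·
    · · · · · · # · · · · ·
    · · · · · · · # · · · ·
    · · · · · · · · # · · ·
    · · · · · · · · · # · ·
    · · · · · · · · · · # ·
    · · · · · · · · · · · #
    · · · · · · · · · · · ·
    · · · · · · · · · · · ·
T1:
  2·area = 120  (B↔C swapped to make it positive)
  edge (14, 20)→(2, 0): d=(-12,-20) inclusive
  edge (2, 0)→(20, 20): d=(18,20) inclusive
  edge (20, 20)→(14, 20): d=(-6,0) inclusive
    (2,2)@(5, 5): e=[0,30,90] → #  [on edge]
    (3,2)@(7, 5): e=[40,-10,90] → ·
    (2,3)@(5, 7): e=[-24,66,78] → ·
    (3,3)@(7, 7): e=[16,26,78] → #
    (4,3)@(9, 7): e=[56,-14,78] → ·
    (3,4)@(7, 9): e=[-8,62,66] → ·
    (4,4)@(9, 9): e=[32,22,66] → #
    (5,4)@(11, 9): e=[72,-18,66] → ·
    (4,5)@(9, 11): e=[8,58,54] → #
    (5,5)@(11, 11): e=[48,18,54] → #
    (6,5)@(13, 11): e=[88,-22,54] → ·
    (4,6)@(9, 13): e=[-16,94,42] → ·
    (5,7)@(11, 15): e=[0,90,30] → #  [on edge]
  covered (16 px):
    · · · · · · · · · · · ·
    · · · · · · · · · · · ·
    · · # · · · · · · · · ·
    · · · # · · · · · · · ·
    · · · · # · · · · · · ·
    · · · · # # · · · · · ·
    · · · · · # # · · · · ·
    · · · · · # # # · · · ·
    · · · · · · # # # · · ·
    · · · · · · · # # # · ·
    · · · · · · · · · · · ·

Z-buffer (winner per pixel, '.' = empty):
  . . . . . . . . . . . .
  . . . . . . . . . . . .
  . . 1 . . 0 . . . . . .
  . . . 1 . . 0 . . . . .
  . . . . 1 . . 0 . . . .
  . . . . 1 1 . . 0 . . .
  . . . . . 1 1 . . 0 . .
  . . . . . 1 1 1 . . 0 .
  . . . . . . 1 1 1 . . 0
  . . . . . . . 1 1 1 . .
  . . . . . . . . . . . .

Result: 0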